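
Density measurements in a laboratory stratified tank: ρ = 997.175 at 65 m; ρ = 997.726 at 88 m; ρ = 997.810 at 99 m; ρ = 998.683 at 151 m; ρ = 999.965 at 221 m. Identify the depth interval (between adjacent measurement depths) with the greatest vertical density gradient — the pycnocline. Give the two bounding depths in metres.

65–88 m

Compute the density gradient over each adjacent pair:
  65–88 m: Δρ/Δz = 0.551/23 = 0.024 kg m⁻⁴
  88–99 m: Δρ/Δz = 0.084/11 = 7.6 × 10⁻³ kg m⁻⁴
  99–151 m: Δρ/Δz = 0.873/52 = 0.017 kg m⁻⁴
  151–221 m: Δρ/Δz = 1.282/70 = 0.018 kg m⁻⁴
The largest gradient is in the 65–88 m interval — the pycnocline.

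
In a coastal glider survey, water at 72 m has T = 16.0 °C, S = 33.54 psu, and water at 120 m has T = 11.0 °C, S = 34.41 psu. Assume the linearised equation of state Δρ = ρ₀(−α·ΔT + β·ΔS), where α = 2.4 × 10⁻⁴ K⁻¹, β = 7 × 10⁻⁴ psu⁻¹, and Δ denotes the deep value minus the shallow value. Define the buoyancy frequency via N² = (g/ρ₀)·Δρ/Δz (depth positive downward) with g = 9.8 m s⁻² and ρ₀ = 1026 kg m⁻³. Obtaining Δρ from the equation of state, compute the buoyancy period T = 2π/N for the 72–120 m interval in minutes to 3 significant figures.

5.45 min

ΔT = -5.0 K, ΔS = +0.87 psu (deep − shallow).
Δρ/ρ₀ = −αΔT + βΔS = 1.20 × 10⁻³ + 6.09 × 10⁻⁴ = 1.809 × 10⁻³, so Δρ ≈ 1.856 kg m⁻³.
N² = (g/ρ₀)·Δρ/Δz = g·(Δρ/ρ₀)/Δz = 9.8 × 1.809 × 10⁻³ / 48 = 3.6934 × 10⁻⁴ s⁻².
N = √(3.6934 × 10⁻⁴) = 0.019218 rad s⁻¹ → T = 2π/N = 326.94 s = 5.4490 min ≈ 5.45 min.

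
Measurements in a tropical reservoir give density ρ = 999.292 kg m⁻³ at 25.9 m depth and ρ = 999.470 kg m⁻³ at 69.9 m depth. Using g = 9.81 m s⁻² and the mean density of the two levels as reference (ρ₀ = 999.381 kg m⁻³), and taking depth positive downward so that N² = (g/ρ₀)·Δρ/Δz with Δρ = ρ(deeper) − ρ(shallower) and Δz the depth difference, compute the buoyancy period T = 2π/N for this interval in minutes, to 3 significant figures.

Δρ = 999.470 − 999.292 = 0.178 kg m⁻³ over Δz = 69.9 − 25.9 = 44 m.
N² = (9.81/999.381) × (0.178/44) = 3.9710 × 10⁻⁵ s⁻².
N = √(3.9710 × 10⁻⁵) = 6.3016 × 10⁻³ rad s⁻¹, so T = 2π/N = 997.08 s = 16.618 min ≈ 16.6 min.

16.6 min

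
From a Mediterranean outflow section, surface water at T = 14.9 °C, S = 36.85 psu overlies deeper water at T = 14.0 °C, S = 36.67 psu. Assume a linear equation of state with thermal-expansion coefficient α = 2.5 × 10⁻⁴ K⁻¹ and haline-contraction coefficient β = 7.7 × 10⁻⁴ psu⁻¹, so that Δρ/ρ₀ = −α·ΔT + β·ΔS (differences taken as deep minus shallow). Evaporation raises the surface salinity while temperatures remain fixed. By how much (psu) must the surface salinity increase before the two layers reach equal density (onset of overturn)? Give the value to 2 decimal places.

0.11 psu

Neutral buoyancy requires −α(T_deep − T_surf) + β(S_deep − S_surf′) = 0.
S_surf′ = S_deep − (α/β)·ΔT = 36.67 − (2.5 × 10⁻⁴/7.7 × 10⁻⁴)·(-0.9) = 36.9622 psu.
Increase required: 36.9622 − 36.85 = 0.1122 psu.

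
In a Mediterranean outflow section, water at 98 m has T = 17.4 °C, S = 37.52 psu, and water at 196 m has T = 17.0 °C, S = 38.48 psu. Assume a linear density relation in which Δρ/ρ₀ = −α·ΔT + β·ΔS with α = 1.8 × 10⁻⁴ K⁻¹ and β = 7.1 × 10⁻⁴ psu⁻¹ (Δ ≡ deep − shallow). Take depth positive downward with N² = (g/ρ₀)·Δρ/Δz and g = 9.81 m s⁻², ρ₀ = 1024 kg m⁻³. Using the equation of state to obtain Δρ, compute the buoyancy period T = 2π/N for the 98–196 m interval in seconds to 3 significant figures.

723 s

ΔT = -0.4 K, ΔS = +0.96 psu (deep − shallow).
Δρ/ρ₀ = −αΔT + βΔS = 7.20 × 10⁻⁵ + 6.816 × 10⁻⁴ = 7.536 × 10⁻⁴, so Δρ ≈ 0.7717 kg m⁻³.
N² = (g/ρ₀)·Δρ/Δz = g·(Δρ/ρ₀)/Δz = 9.81 × 7.536 × 10⁻⁴ / 98 = 7.5437 × 10⁻⁵ s⁻².
N = √(7.5437 × 10⁻⁵) = 8.6854 × 10⁻³ rad s⁻¹ → T = 2π/N = 723.42 s ≈ 723 s.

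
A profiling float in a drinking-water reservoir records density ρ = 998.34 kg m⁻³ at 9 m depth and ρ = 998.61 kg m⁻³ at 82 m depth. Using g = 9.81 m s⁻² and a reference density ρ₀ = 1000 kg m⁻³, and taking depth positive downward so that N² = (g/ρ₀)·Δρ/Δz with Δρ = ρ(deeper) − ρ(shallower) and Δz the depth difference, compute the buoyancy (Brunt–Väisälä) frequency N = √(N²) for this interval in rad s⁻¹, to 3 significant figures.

6.02 × 10⁻³ rad s⁻¹

Δρ = 998.61 − 998.34 = 0.27 kg m⁻³ over Δz = 82 − 9 = 73 m.
N² = (9.81/1000) × (0.27/73) = 3.6284 × 10⁻⁵ s⁻².
N = √(3.6284 × 10⁻⁵) = 6.0236 × 10⁻³ rad s⁻¹ ≈ 6.02 × 10⁻³ rad s⁻¹.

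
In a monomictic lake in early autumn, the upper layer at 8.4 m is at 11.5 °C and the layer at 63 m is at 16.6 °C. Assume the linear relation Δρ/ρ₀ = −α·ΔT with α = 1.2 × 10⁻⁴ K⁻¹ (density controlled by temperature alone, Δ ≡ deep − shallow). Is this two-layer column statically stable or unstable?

unstable

ΔT = 16.6 − 11.5 = +5.1 K, so Δρ/ρ₀ = −αΔT = -6.12 × 10⁻⁴.
Δρ/ρ₀ < 0, so Δρ < 0: deeper water is lighter → statically unstable; the column would overturn.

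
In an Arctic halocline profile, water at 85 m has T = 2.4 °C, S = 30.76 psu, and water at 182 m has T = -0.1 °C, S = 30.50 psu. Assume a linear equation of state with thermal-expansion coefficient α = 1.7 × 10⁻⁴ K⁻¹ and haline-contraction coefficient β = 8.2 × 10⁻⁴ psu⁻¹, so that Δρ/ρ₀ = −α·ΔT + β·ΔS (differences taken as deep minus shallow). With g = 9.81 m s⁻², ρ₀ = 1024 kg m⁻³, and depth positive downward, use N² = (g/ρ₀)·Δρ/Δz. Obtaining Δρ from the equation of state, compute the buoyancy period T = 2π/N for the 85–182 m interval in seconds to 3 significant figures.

1.36 × 10³ s

ΔT = -2.5 K, ΔS = -0.26 psu (deep − shallow).
Δρ/ρ₀ = −αΔT + βΔS = 4.25 × 10⁻⁴ − 2.132 × 10⁻⁴ = 2.118 × 10⁻⁴, so Δρ ≈ 0.2169 kg m⁻³.
N² = (g/ρ₀)·Δρ/Δz = g·(Δρ/ρ₀)/Δz = 9.81 × 2.118 × 10⁻⁴ / 97 = 2.1420 × 10⁻⁵ s⁻².
N = √(2.1420 × 10⁻⁵) = 4.6282 × 10⁻³ rad s⁻¹ → T = 2π/N = 1.3576 × 10³ s ≈ 1.36 × 10³ s.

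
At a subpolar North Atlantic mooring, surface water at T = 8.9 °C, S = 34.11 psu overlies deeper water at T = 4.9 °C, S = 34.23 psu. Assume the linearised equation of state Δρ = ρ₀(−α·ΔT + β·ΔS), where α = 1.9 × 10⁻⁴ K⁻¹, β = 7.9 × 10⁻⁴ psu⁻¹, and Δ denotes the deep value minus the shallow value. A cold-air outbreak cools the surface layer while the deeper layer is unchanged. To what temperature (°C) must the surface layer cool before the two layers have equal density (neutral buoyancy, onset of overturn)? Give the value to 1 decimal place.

Neutral buoyancy requires Δρ = 0, i.e. −α(T_deep − T_surf′) + β(S_deep − S_surf) = 0.
T_surf′ = T_deep − (β/α)·ΔS = 4.9 − (7.9 × 10⁻⁴/1.9 × 10⁻⁴)·(+0.12) = 4.401 °C.
Cooling required: 8.9 − (4.401) = 4.499 °C.

4.4 °C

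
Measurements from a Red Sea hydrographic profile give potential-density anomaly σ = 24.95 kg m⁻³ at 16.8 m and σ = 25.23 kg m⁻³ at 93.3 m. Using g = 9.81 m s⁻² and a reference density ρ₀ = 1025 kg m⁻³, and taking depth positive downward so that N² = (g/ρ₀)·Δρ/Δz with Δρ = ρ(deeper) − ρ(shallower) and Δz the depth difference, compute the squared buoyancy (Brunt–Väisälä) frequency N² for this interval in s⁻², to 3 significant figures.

3.50 × 10⁻⁵ s⁻²

Δρ = 1025.23 − 1024.95 = 0.28 kg m⁻³ over Δz = 93.3 − 16.8 = 76.5 m.
N² = (9.81/1025) × (0.28/76.5) = 3.5030 × 10⁻⁵ s⁻² ≈ 3.50 × 10⁻⁵ s⁻².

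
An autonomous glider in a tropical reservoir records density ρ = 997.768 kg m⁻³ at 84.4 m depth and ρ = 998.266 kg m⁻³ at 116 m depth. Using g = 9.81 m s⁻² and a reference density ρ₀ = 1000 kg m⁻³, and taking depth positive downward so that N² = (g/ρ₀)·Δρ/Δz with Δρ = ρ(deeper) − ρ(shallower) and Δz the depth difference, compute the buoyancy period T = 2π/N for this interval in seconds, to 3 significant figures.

505 s

Δρ = 998.266 − 997.768 = 0.498 kg m⁻³ over Δz = 116 − 84.4 = 31.6 m.
N² = (9.81/1000) × (0.498/31.6) = 1.5460 × 10⁻⁴ s⁻².
N = √(1.5460 × 10⁻⁴) = 0.012434 rad s⁻¹, so T = 2π/N = 505.32 s ≈ 505 s.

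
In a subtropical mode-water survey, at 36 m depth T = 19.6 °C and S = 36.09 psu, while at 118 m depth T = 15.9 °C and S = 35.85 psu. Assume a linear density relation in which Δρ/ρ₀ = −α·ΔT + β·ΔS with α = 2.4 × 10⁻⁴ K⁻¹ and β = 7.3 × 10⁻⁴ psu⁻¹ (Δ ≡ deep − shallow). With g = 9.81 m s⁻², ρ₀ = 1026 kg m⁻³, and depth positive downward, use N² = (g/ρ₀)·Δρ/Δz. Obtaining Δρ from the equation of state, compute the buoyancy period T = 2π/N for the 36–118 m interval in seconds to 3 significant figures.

680 s

ΔT = -3.7 K, ΔS = -0.24 psu (deep − shallow).
Δρ/ρ₀ = −αΔT + βΔS = 8.88 × 10⁻⁴ − 1.752 × 10⁻⁴ = 7.128 × 10⁻⁴, so Δρ ≈ 0.7313 kg m⁻³.
N² = (g/ρ₀)·Δρ/Δz = g·(Δρ/ρ₀)/Δz = 9.81 × 7.128 × 10⁻⁴ / 82 = 8.5275 × 10⁻⁵ s⁻².
N = √(8.5275 × 10⁻⁵) = 9.2344 × 10⁻³ rad s⁻¹ → T = 2π/N = 680.41 s ≈ 680 s.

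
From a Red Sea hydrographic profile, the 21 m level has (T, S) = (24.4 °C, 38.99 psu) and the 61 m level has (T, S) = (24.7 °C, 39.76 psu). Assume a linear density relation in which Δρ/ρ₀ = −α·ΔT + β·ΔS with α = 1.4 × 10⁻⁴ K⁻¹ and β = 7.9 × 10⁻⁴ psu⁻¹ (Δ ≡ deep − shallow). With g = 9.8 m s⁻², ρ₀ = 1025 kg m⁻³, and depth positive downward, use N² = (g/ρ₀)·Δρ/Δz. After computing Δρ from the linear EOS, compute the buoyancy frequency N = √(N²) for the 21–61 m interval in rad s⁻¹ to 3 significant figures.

ΔT = +0.3 K, ΔS = +0.77 psu (deep − shallow).
Δρ/ρ₀ = −αΔT + βΔS = -4.20 × 10⁻⁵ + 6.083 × 10⁻⁴ = 5.663 × 10⁻⁴, so Δρ ≈ 0.5805 kg m⁻³.
N² = (g/ρ₀)·Δρ/Δz = g·(Δρ/ρ₀)/Δz = 9.8 × 5.663 × 10⁻⁴ / 40 = 1.3874 × 10⁻⁴ s⁻².
N = √(1.3874 × 10⁻⁴) = 0.011779 rad s⁻¹ ≈ 0.0118 rad s⁻¹.

0.0118 rad s⁻¹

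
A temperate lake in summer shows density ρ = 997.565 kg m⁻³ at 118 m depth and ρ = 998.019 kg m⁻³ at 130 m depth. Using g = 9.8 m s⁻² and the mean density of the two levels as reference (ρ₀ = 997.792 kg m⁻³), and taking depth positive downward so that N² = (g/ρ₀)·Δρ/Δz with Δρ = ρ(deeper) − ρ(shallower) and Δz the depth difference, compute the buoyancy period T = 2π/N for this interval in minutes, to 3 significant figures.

Δρ = 998.019 − 997.565 = 0.454 kg m⁻³ over Δz = 130 − 118 = 12 m.
N² = (9.8/997.792) × (0.454/12) = 3.7159 × 10⁻⁴ s⁻².
N = √(3.7159 × 10⁻⁴) = 0.019277 rad s⁻¹, so T = 2π/N = 325.94 s = 5.4323 min ≈ 5.43 min.
Since Δρ > 0 the layer is stably stratified.

5.43 min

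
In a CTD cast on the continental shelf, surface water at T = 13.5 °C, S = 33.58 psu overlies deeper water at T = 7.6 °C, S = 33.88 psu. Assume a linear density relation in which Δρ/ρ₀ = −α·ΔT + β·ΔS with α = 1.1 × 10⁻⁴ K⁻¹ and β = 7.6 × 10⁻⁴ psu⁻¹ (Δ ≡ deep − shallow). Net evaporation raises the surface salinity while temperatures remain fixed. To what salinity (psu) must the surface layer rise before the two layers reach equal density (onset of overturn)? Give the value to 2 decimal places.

34.73 psu

Neutral buoyancy requires −α(T_deep − T_surf) + β(S_deep − S_surf′) = 0.
S_surf′ = S_deep − (α/β)·ΔT = 33.88 − (1.1 × 10⁻⁴/7.6 × 10⁻⁴)·(-5.9) = 34.7339 psu.
Increase required: 34.7339 − 33.58 = 1.1539 psu.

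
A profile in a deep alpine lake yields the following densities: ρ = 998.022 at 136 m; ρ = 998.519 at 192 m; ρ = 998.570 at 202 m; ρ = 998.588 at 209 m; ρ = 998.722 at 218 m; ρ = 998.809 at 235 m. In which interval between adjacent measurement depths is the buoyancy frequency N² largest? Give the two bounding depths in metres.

209–218 m

Compute the density gradient over each adjacent pair:
  136–192 m: Δρ/Δz = 0.497/56 = 8.9 × 10⁻³ kg m⁻⁴
  192–202 m: Δρ/Δz = 0.051/10 = 5.1 × 10⁻³ kg m⁻⁴
  202–209 m: Δρ/Δz = 0.018/7 = 2.6 × 10⁻³ kg m⁻⁴
  209–218 m: Δρ/Δz = 0.134/9 = 0.015 kg m⁻⁴
  218–235 m: Δρ/Δz = 0.087/17 = 5.1 × 10⁻³ kg m⁻⁴
The largest gradient is in the 209–218 m interval — the pycnocline.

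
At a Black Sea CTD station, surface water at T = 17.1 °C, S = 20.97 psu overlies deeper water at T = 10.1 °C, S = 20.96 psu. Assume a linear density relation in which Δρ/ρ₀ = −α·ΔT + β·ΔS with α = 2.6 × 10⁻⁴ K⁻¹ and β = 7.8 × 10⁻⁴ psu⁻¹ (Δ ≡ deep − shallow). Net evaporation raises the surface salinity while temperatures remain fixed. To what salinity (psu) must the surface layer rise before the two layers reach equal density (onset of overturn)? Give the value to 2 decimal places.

23.29 psu

Neutral buoyancy requires −α(T_deep − T_surf) + β(S_deep − S_surf′) = 0.
S_surf′ = S_deep − (α/β)·ΔT = 20.96 − (2.6 × 10⁻⁴/7.8 × 10⁻⁴)·(-7.0) = 23.2933 psu.
Increase required: 23.2933 − 20.97 = 2.3233 psu.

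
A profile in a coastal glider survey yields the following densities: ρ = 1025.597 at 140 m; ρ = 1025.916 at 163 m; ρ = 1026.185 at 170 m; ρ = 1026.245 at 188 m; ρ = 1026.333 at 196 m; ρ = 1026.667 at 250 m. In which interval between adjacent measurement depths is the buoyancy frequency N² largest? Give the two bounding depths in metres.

Compute the density gradient over each adjacent pair:
  140–163 m: Δρ/Δz = 0.319/23 = 0.014 kg m⁻⁴
  163–170 m: Δρ/Δz = 0.269/7 = 0.038 kg m⁻⁴
  170–188 m: Δρ/Δz = 0.060/18 = 3.3 × 10⁻³ kg m⁻⁴
  188–196 m: Δρ/Δz = 0.088/8 = 0.011 kg m⁻⁴
  196–250 m: Δρ/Δz = 0.334/54 = 6.2 × 10⁻³ kg m⁻⁴
The largest gradient is in the 163–170 m interval — the pycnocline.

163–170 m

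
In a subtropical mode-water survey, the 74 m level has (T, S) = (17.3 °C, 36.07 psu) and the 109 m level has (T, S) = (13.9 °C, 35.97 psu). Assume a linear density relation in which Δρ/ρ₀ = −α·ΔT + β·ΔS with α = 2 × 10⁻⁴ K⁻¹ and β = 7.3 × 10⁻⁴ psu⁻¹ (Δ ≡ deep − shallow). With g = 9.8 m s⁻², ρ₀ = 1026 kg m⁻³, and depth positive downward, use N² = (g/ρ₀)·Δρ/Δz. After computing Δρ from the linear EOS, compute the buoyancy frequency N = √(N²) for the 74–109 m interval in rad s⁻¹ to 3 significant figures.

ΔT = -3.4 K, ΔS = -0.10 psu (deep − shallow).
Δρ/ρ₀ = −αΔT + βΔS = 6.80 × 10⁻⁴ − 7.30 × 10⁻⁵ = 6.07 × 10⁻⁴, so Δρ ≈ 0.6228 kg m⁻³.
N² = (g/ρ₀)·Δρ/Δz = g·(Δρ/ρ₀)/Δz = 9.8 × 6.07 × 10⁻⁴ / 35 = 1.6996 × 10⁻⁴ s⁻².
N = √(1.6996 × 10⁻⁴) = 0.013037 rad s⁻¹ ≈ 0.0130 rad s⁻¹.

0.0130 rad s⁻¹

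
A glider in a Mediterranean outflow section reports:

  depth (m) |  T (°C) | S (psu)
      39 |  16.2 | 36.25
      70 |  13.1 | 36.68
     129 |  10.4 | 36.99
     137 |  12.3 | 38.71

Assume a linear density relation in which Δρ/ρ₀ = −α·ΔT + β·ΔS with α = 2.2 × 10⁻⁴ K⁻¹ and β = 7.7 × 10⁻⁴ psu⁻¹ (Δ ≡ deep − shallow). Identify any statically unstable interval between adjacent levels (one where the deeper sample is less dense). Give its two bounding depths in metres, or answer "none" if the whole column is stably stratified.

none

Evaluate Δρ/ρ₀ = −αΔT + βΔS across each adjacent pair:
  39–70 m: −αΔT+βΔS = −(2.2 × 10⁻⁴)(-3.1)+(7.7 × 10⁻⁴)(+0.43) = 1.0 × 10⁻³ → stable
  70–129 m: −αΔT+βΔS = −(2.2 × 10⁻⁴)(-2.7)+(7.7 × 10⁻⁴)(+0.31) = 8.3 × 10⁻⁴ → stable
  129–137 m: −αΔT+βΔS = −(2.2 × 10⁻⁴)(+1.9)+(7.7 × 10⁻⁴)(+1.72) = 9.1 × 10⁻⁴ → stable
Every interval has Δρ > 0: the column is stably stratified throughout.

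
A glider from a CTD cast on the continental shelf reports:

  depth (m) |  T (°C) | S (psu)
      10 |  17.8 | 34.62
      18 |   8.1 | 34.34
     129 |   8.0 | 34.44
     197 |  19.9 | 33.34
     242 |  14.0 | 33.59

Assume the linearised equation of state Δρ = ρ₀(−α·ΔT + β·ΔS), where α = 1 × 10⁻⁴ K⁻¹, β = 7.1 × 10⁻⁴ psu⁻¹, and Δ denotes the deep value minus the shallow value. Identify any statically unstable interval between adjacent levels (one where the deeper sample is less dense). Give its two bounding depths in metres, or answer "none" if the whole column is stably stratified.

129–197 m

Evaluate Δρ/ρ₀ = −αΔT + βΔS across each adjacent pair:
  10–18 m: −αΔT+βΔS = −(1 × 10⁻⁴)(-9.7)+(7.1 × 10⁻⁴)(-0.28) = 7.7 × 10⁻⁴ → stable
  18–129 m: −αΔT+βΔS = −(1 × 10⁻⁴)(-0.1)+(7.1 × 10⁻⁴)(+0.10) = 8.1 × 10⁻⁵ → stable
  129–197 m: −αΔT+βΔS = −(1 × 10⁻⁴)(+11.9)+(7.1 × 10⁻⁴)(-1.10) = -2.0 × 10⁻³ → UNSTABLE
  197–242 m: −αΔT+βΔS = −(1 × 10⁻⁴)(-5.9)+(7.1 × 10⁻⁴)(+0.25) = 7.7 × 10⁻⁴ → stable
The 129–197 m interval has Δρ < 0: lighter water underlies denser water.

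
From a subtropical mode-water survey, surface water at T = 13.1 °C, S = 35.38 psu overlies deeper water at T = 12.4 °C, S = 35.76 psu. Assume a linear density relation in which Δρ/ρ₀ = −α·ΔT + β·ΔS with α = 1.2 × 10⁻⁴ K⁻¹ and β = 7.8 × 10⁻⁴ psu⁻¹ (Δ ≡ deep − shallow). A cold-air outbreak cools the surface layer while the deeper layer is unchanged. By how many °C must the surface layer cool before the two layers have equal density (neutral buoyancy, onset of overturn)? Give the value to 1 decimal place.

3.2 °C

Neutral buoyancy requires Δρ = 0, i.e. −α(T_deep − T_surf′) + β(S_deep − S_surf) = 0.
T_surf′ = T_deep − (β/α)·ΔS = 12.4 − (7.8 × 10⁻⁴/1.2 × 10⁻⁴)·(+0.38) = 9.930 °C.
Cooling required: 13.1 − (9.930) = 3.170 °C.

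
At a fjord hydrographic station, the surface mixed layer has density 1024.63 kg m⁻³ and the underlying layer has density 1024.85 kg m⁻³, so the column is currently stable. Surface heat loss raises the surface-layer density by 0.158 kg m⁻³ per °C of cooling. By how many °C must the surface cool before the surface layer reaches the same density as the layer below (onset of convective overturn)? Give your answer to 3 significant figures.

Density deficit of the surface layer: 1024.85 − 1024.63 = 0.22 kg m⁻³.
Required change = 0.22 / 0.158 = 1.39 °C.

1.39 °C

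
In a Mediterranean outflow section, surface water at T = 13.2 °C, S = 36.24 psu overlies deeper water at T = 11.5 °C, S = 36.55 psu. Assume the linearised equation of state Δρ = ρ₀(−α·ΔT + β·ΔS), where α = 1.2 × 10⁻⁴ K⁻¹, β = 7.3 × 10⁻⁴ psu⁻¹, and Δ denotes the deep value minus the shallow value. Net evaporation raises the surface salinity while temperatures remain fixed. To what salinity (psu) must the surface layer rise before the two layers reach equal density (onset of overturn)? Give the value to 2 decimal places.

Neutral buoyancy requires −α(T_deep − T_surf) + β(S_deep − S_surf′) = 0.
S_surf′ = S_deep − (α/β)·ΔT = 36.55 − (1.2 × 10⁻⁴/7.3 × 10⁻⁴)·(-1.7) = 36.8295 psu.
Increase required: 36.8295 − 36.24 = 0.5895 psu.

36.83 psu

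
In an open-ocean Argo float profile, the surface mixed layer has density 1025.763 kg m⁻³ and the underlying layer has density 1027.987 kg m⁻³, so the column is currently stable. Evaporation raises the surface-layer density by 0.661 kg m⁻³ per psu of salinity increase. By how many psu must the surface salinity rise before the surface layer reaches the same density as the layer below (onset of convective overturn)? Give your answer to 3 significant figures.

Density deficit of the surface layer: 1027.987 − 1025.763 = 2.224 kg m⁻³.
Required change = 2.224 / 0.661 = 3.36 psu.

3.36 psu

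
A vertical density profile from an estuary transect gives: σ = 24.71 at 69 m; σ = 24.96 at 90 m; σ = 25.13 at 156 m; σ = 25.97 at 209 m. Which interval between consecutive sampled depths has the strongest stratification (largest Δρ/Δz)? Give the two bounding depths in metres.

156–209 m

Compute the density gradient over each adjacent pair:
  69–90 m: Δρ/Δz = 0.25/21 = 0.012 kg m⁻⁴
  90–156 m: Δρ/Δz = 0.17/66 = 2.6 × 10⁻³ kg m⁻⁴
  156–209 m: Δρ/Δz = 0.84/53 = 0.016 kg m⁻⁴
The largest gradient is in the 156–209 m interval — the pycnocline.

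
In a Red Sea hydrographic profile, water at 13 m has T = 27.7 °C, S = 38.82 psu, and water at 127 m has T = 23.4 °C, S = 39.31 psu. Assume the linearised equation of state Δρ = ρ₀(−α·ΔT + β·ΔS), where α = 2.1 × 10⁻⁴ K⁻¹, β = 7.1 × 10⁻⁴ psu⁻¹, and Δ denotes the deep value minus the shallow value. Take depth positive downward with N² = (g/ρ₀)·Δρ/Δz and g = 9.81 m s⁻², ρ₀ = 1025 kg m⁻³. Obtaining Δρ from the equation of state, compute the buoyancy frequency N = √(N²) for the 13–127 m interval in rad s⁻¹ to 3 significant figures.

0.0104 rad s⁻¹

ΔT = -4.3 K, ΔS = +0.49 psu (deep − shallow).
Δρ/ρ₀ = −αΔT + βΔS = 9.03 × 10⁻⁴ + 3.479 × 10⁻⁴ = 1.2509 × 10⁻³, so Δρ ≈ 1.282 kg m⁻³.
N² = (g/ρ₀)·Δρ/Δz = g·(Δρ/ρ₀)/Δz = 9.81 × 1.2509 × 10⁻³ / 114 = 1.0764 × 10⁻⁴ s⁻².
N = √(1.0764 × 10⁻⁴) = 0.010375 rad s⁻¹ ≈ 0.0104 rad s⁻¹.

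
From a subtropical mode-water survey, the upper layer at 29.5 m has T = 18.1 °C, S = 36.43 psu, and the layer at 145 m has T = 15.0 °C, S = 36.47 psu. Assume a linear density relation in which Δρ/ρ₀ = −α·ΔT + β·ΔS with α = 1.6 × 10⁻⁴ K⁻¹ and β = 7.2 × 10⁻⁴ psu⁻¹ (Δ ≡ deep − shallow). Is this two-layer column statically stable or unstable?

ΔT = 15.0 − 18.1 = -3.1 K and ΔS = 36.47 − 36.43 = +0.04 psu (deep − shallow).
−αΔT = 4.96 × 10⁻⁴; βΔS = 2.88 × 10⁻⁵; sum Δρ/ρ₀ = 5.248 × 10⁻⁴.
Δρ/ρ₀ > 0, so Δρ > 0: deeper water is denser → statically stable.

stable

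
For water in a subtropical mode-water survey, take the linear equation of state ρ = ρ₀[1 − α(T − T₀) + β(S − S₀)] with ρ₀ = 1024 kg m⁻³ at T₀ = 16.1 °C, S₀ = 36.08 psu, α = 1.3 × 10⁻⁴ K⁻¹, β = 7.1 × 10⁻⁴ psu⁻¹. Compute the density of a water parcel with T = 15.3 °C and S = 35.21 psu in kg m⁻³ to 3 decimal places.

T − T₀ = -0.8 K, S − S₀ = -0.87 psu.
Bracket = 1 − α·(-0.8) + β·(-0.87) = 1 + (-5.137 × 10⁻⁴) = 0.9994863.
ρ = 1024 × 0.9994863 = 1023.474 kg m⁻³.

1023.474 kg m⁻³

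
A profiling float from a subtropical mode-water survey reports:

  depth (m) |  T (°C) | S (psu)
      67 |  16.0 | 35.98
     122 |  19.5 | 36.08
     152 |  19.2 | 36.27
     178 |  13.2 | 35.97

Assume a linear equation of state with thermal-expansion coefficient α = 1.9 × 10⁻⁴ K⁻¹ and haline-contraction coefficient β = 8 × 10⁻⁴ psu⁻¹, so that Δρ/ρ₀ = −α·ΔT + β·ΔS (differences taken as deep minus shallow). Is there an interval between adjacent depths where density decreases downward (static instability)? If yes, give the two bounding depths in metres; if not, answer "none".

Evaluate Δρ/ρ₀ = −αΔT + βΔS across each adjacent pair:
  67–122 m: −αΔT+βΔS = −(1.9 × 10⁻⁴)(+3.5)+(8 × 10⁻⁴)(+0.10) = -5.9 × 10⁻⁴ → UNSTABLE
  122–152 m: −αΔT+βΔS = −(1.9 × 10⁻⁴)(-0.3)+(8 × 10⁻⁴)(+0.19) = 2.1 × 10⁻⁴ → stable
  152–178 m: −αΔT+βΔS = −(1.9 × 10⁻⁴)(-6.0)+(8 × 10⁻⁴)(-0.30) = 9.0 × 10⁻⁴ → stable
The 67–122 m interval has Δρ < 0: lighter water underlies denser water.

67–122 m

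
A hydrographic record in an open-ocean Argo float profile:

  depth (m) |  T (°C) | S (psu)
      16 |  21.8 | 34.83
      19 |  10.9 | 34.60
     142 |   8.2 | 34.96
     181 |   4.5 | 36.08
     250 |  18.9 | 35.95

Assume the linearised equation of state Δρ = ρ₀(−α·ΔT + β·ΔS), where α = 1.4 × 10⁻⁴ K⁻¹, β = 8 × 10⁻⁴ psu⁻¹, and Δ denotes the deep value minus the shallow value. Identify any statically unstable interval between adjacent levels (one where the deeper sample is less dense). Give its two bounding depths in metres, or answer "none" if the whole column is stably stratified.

Evaluate Δρ/ρ₀ = −αΔT + βΔS across each adjacent pair:
  16–19 m: −αΔT+βΔS = −(1.4 × 10⁻⁴)(-10.9)+(8 × 10⁻⁴)(-0.23) = 1.3 × 10⁻³ → stable
  19–142 m: −αΔT+βΔS = −(1.4 × 10⁻⁴)(-2.7)+(8 × 10⁻⁴)(+0.36) = 6.7 × 10⁻⁴ → stable
  142–181 m: −αΔT+βΔS = −(1.4 × 10⁻⁴)(-3.7)+(8 × 10⁻⁴)(+1.12) = 1.4 × 10⁻³ → stable
  181–250 m: −αΔT+βΔS = −(1.4 × 10⁻⁴)(+14.4)+(8 × 10⁻⁴)(-0.13) = -2.1 × 10⁻³ → UNSTABLE
The 181–250 m interval has Δρ < 0: lighter water underlies denser water.

181–250 m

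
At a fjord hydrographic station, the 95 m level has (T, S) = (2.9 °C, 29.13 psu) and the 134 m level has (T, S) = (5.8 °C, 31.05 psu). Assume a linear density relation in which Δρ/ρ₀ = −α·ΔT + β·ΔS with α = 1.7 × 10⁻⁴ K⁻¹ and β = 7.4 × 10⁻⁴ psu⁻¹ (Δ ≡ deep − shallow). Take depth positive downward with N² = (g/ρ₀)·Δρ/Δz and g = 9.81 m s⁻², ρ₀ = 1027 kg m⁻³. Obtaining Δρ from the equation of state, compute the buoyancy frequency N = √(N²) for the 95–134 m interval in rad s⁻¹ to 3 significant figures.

ΔT = +2.9 K, ΔS = +1.92 psu (deep − shallow).
Δρ/ρ₀ = −αΔT + βΔS = -4.93 × 10⁻⁴ + 1.4208 × 10⁻³ = 9.278 × 10⁻⁴, so Δρ ≈ 0.9529 kg m⁻³.
N² = (g/ρ₀)·Δρ/Δz = g·(Δρ/ρ₀)/Δz = 9.81 × 9.278 × 10⁻⁴ / 39 = 2.3338 × 10⁻⁴ s⁻².
N = √(2.3338 × 10⁻⁴) = 0.015277 rad s⁻¹ ≈ 0.0153 rad s⁻¹.

0.0153 rad s⁻¹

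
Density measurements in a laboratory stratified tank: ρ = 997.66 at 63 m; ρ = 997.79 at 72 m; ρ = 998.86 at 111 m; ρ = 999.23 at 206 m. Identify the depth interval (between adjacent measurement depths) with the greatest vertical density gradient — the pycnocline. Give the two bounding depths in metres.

72–111 m

Compute the density gradient over each adjacent pair:
  63–72 m: Δρ/Δz = 0.13/9 = 0.014 kg m⁻⁴
  72–111 m: Δρ/Δz = 1.07/39 = 0.027 kg m⁻⁴
  111–206 m: Δρ/Δz = 0.37/95 = 3.9 × 10⁻³ kg m⁻⁴
The largest gradient is in the 72–111 m interval — the pycnocline.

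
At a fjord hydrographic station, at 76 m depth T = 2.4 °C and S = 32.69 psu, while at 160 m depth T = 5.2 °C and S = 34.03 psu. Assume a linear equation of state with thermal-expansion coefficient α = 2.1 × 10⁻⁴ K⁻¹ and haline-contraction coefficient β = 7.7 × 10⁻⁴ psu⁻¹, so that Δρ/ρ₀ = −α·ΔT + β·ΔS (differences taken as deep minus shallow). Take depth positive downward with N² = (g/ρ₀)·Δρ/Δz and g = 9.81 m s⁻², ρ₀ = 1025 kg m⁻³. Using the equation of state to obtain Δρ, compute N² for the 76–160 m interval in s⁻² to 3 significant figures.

ΔT = +2.8 K, ΔS = +1.34 psu (deep − shallow).
Δρ/ρ₀ = −αΔT + βΔS = -5.88 × 10⁻⁴ + 1.0318 × 10⁻³ = 4.438 × 10⁻⁴, so Δρ ≈ 0.4549 kg m⁻³.
N² = (g/ρ₀)·Δρ/Δz = g·(Δρ/ρ₀)/Δz = 9.81 × 4.438 × 10⁻⁴ / 84 = 5.1830 × 10⁻⁵ s⁻² ≈ 5.18 × 10⁻⁵ s⁻².

5.18 × 10⁻⁵ s⁻²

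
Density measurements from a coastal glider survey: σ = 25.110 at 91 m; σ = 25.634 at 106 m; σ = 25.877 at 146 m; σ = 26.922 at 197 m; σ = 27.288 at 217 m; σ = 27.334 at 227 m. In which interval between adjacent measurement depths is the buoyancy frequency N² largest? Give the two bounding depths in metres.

Compute the density gradient over each adjacent pair:
  91–106 m: Δρ/Δz = 0.524/15 = 0.035 kg m⁻⁴
  106–146 m: Δρ/Δz = 0.243/40 = 6.1 × 10⁻³ kg m⁻⁴
  146–197 m: Δρ/Δz = 1.045/51 = 0.020 kg m⁻⁴
  197–217 m: Δρ/Δz = 0.366/20 = 0.018 kg m⁻⁴
  217–227 m: Δρ/Δz = 0.046/10 = 4.6 × 10⁻³ kg m⁻⁴
The largest gradient is in the 91–106 m interval — the pycnocline.

91–106 m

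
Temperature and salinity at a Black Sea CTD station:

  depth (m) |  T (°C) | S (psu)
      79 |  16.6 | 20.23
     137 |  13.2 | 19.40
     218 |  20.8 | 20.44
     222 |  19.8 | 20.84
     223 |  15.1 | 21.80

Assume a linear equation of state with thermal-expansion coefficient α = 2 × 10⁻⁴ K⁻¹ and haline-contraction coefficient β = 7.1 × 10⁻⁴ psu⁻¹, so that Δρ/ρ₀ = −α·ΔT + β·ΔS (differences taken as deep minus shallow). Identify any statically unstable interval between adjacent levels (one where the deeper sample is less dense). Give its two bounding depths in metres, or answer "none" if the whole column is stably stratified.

Evaluate Δρ/ρ₀ = −αΔT + βΔS across each adjacent pair:
  79–137 m: −αΔT+βΔS = −(2 × 10⁻⁴)(-3.4)+(7.1 × 10⁻⁴)(-0.83) = 9.1 × 10⁻⁵ → stable
  137–218 m: −αΔT+βΔS = −(2 × 10⁻⁴)(+7.6)+(7.1 × 10⁻⁴)(+1.04) = -7.8 × 10⁻⁴ → UNSTABLE
  218–222 m: −αΔT+βΔS = −(2 × 10⁻⁴)(-1.0)+(7.1 × 10⁻⁴)(+0.40) = 4.8 × 10⁻⁴ → stable
  222–223 m: −αΔT+βΔS = −(2 × 10⁻⁴)(-4.7)+(7.1 × 10⁻⁴)(+0.96) = 1.6 × 10⁻³ → stable
The 137–218 m interval has Δρ < 0: lighter water underlies denser water.

137–218 m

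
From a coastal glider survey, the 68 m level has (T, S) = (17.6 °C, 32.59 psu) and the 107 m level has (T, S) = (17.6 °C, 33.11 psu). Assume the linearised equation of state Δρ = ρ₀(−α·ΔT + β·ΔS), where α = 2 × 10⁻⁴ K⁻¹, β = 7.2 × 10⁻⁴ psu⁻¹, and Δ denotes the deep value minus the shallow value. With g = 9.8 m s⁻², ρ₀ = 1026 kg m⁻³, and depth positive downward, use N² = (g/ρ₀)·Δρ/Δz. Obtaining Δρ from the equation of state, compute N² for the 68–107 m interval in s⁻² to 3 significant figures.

ΔT = +0.0 K, ΔS = +0.52 psu (deep − shallow).
Δρ/ρ₀ = −αΔT + βΔS = 0 + 3.744 × 10⁻⁴ = 3.744 × 10⁻⁴, so Δρ ≈ 0.3841 kg m⁻³.
N² = (g/ρ₀)·Δρ/Δz = g·(Δρ/ρ₀)/Δz = 9.8 × 3.744 × 10⁻⁴ / 39 = 9.4080 × 10⁻⁵ s⁻² ≈ 9.41 × 10⁻⁵ s⁻².

9.41 × 10⁻⁵ s⁻²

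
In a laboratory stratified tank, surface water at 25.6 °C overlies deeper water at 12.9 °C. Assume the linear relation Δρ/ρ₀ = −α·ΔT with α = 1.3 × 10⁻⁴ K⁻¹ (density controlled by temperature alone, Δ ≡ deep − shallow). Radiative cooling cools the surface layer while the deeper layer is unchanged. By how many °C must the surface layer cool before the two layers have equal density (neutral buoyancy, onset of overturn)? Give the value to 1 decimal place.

With temperature the only control, equal density requires T_surf′ = T_deep.
T_surf′ = 12.9 °C.
Cooling required: 25.6 − 12.9 = 12.7 °C.

12.7 °C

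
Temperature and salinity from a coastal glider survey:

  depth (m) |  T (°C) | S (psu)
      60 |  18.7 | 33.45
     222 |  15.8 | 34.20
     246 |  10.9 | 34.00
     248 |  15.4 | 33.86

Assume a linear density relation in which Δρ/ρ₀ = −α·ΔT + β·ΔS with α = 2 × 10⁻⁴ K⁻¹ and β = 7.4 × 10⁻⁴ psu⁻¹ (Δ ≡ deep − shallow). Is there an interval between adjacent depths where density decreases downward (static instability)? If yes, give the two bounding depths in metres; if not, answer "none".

246–248 m

Evaluate Δρ/ρ₀ = −αΔT + βΔS across each adjacent pair:
  60–222 m: −αΔT+βΔS = −(2 × 10⁻⁴)(-2.9)+(7.4 × 10⁻⁴)(+0.75) = 1.1 × 10⁻³ → stable
  222–246 m: −αΔT+βΔS = −(2 × 10⁻⁴)(-4.9)+(7.4 × 10⁻⁴)(-0.20) = 8.3 × 10⁻⁴ → stable
  246–248 m: −αΔT+βΔS = −(2 × 10⁻⁴)(+4.5)+(7.4 × 10⁻⁴)(-0.14) = -1.0 × 10⁻³ → UNSTABLE
The 246–248 m interval has Δρ < 0: lighter water underlies denser water.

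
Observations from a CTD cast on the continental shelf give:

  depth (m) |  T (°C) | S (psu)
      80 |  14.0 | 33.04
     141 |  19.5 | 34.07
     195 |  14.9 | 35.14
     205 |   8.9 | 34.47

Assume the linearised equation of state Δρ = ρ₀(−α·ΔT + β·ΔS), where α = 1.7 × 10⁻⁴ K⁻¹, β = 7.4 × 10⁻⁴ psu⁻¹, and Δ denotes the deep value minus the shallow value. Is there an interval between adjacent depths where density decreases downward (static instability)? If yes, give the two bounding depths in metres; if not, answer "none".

80–141 m

Evaluate Δρ/ρ₀ = −αΔT + βΔS across each adjacent pair:
  80–141 m: −αΔT+βΔS = −(1.7 × 10⁻⁴)(+5.5)+(7.4 × 10⁻⁴)(+1.03) = -1.7 × 10⁻⁴ → UNSTABLE
  141–195 m: −αΔT+βΔS = −(1.7 × 10⁻⁴)(-4.6)+(7.4 × 10⁻⁴)(+1.07) = 1.6 × 10⁻³ → stable
  195–205 m: −αΔT+βΔS = −(1.7 × 10⁻⁴)(-6.0)+(7.4 × 10⁻⁴)(-0.67) = 5.2 × 10⁻⁴ → stable
The 80–141 m interval has Δρ < 0: lighter water underlies denser water.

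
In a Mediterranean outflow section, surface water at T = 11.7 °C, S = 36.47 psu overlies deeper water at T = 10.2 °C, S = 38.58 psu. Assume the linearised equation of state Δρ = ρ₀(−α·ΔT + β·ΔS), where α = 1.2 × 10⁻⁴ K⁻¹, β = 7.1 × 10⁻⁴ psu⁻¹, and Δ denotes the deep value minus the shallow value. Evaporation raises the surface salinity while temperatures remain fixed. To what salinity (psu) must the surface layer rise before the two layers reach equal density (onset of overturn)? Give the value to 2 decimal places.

Neutral buoyancy requires −α(T_deep − T_surf) + β(S_deep − S_surf′) = 0.
S_surf′ = S_deep − (α/β)·ΔT = 38.58 − (1.2 × 10⁻⁴/7.1 × 10⁻⁴)·(-1.5) = 38.8335 psu.
Increase required: 38.8335 − 36.47 = 2.3635 psu.

38.83 psu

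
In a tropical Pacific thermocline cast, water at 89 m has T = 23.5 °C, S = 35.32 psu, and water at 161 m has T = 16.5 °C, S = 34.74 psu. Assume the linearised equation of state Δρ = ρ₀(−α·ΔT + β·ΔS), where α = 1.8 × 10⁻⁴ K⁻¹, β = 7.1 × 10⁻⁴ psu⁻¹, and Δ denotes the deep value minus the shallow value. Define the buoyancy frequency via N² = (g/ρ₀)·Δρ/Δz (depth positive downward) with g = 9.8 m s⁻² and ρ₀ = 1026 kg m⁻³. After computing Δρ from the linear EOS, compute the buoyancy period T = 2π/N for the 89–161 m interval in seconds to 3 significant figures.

ΔT = -7.0 K, ΔS = -0.58 psu (deep − shallow).
Δρ/ρ₀ = −αΔT + βΔS = 1.26 × 10⁻³ − 4.118 × 10⁻⁴ = 8.482 × 10⁻⁴, so Δρ ≈ 0.8703 kg m⁻³.
N² = (g/ρ₀)·Δρ/Δz = g·(Δρ/ρ₀)/Δz = 9.8 × 8.482 × 10⁻⁴ / 72 = 1.1545 × 10⁻⁴ s⁻².
N = √(1.1545 × 10⁻⁴) = 0.010745 rad s⁻¹ → T = 2π/N = 584.75 s ≈ 585 s.

585 s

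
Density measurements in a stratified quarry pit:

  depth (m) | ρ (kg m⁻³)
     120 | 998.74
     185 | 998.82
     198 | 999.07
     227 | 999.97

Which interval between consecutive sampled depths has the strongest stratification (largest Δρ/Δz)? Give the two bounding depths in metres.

Compute the density gradient over each adjacent pair:
  120–185 m: Δρ/Δz = 0.08/65 = 1.2 × 10⁻³ kg m⁻⁴
  185–198 m: Δρ/Δz = 0.25/13 = 0.019 kg m⁻⁴
  198–227 m: Δρ/Δz = 0.90/29 = 0.031 kg m⁻⁴
The largest gradient is in the 198–227 m interval — the pycnocline.

198–227 m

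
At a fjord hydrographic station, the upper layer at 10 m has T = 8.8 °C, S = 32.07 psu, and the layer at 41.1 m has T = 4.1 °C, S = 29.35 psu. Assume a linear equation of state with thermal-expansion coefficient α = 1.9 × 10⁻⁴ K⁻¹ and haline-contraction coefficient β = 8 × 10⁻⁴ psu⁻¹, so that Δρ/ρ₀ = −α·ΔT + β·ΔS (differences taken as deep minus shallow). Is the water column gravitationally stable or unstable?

ΔT = 4.1 − 8.8 = -4.7 K and ΔS = 29.35 − 32.07 = -2.72 psu (deep − shallow).
−αΔT = 8.93 × 10⁻⁴; βΔS = -2.176 × 10⁻³; sum Δρ/ρ₀ = -1.283 × 10⁻³.
Δρ/ρ₀ < 0, so Δρ < 0: deeper water is lighter → statically unstable; the column would overturn.

unstable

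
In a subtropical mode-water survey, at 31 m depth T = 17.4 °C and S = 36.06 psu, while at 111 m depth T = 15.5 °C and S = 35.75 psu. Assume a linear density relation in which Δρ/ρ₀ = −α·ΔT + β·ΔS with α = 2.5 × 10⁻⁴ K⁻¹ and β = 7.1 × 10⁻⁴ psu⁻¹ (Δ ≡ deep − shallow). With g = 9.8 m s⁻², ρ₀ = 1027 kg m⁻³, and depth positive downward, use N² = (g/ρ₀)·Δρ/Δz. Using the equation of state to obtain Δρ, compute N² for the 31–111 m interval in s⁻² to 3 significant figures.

ΔT = -1.9 K, ΔS = -0.31 psu (deep − shallow).
Δρ/ρ₀ = −αΔT + βΔS = 4.75 × 10⁻⁴ − 2.201 × 10⁻⁴ = 2.549 × 10⁻⁴, so Δρ ≈ 0.2618 kg m⁻³.
N² = (g/ρ₀)·Δρ/Δz = g·(Δρ/ρ₀)/Δz = 9.8 × 2.549 × 10⁻⁴ / 80 = 3.1225 × 10⁻⁵ s⁻² ≈ 3.12 × 10⁻⁵ s⁻².

3.12 × 10⁻⁵ s⁻²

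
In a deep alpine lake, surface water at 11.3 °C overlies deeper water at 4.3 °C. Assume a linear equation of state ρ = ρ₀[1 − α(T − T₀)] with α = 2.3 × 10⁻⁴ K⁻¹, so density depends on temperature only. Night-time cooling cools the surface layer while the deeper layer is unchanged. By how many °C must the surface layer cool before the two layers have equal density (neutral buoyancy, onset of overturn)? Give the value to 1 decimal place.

7.0 °C

With temperature the only control, equal density requires T_surf′ = T_deep.
T_surf′ = 4.3 °C.
Cooling required: 11.3 − 4.3 = 7.0 °C.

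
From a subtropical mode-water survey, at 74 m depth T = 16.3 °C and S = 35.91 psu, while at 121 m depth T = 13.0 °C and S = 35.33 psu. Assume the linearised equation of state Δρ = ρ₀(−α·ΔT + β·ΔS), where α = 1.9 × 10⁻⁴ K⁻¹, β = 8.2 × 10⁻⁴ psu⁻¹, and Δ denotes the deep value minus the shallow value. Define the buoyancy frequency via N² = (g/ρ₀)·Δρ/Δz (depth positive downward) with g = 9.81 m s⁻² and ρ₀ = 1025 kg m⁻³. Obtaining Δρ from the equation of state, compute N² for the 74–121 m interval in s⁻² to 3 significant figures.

3.16 × 10⁻⁵ s⁻²

ΔT = -3.3 K, ΔS = -0.58 psu (deep − shallow).
Δρ/ρ₀ = −αΔT + βΔS = 6.27 × 10⁻⁴ − 4.756 × 10⁻⁴ = 1.514 × 10⁻⁴, so Δρ ≈ 0.1552 kg m⁻³.
N² = (g/ρ₀)·Δρ/Δz = g·(Δρ/ρ₀)/Δz = 9.81 × 1.514 × 10⁻⁴ / 47 = 3.1601 × 10⁻⁵ s⁻² ≈ 3.16 × 10⁻⁵ s⁻².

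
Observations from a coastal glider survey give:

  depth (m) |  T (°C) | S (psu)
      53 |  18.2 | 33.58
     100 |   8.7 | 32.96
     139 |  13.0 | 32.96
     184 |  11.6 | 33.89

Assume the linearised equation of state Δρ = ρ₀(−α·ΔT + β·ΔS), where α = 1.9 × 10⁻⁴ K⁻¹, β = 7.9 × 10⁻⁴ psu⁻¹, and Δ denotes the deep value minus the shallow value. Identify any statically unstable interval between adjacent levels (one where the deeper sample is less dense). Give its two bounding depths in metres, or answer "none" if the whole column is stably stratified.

100–139 m

Evaluate Δρ/ρ₀ = −αΔT + βΔS across each adjacent pair:
  53–100 m: −αΔT+βΔS = −(1.9 × 10⁻⁴)(-9.5)+(7.9 × 10⁻⁴)(-0.62) = 1.3 × 10⁻³ → stable
  100–139 m: −αΔT+βΔS = −(1.9 × 10⁻⁴)(+4.3)+(7.9 × 10⁻⁴)(+0.00) = -8.2 × 10⁻⁴ → UNSTABLE
  139–184 m: −αΔT+βΔS = −(1.9 × 10⁻⁴)(-1.4)+(7.9 × 10⁻⁴)(+0.93) = 1.0 × 10⁻³ → stable
The 100–139 m interval has Δρ < 0: lighter water underlies denser water.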